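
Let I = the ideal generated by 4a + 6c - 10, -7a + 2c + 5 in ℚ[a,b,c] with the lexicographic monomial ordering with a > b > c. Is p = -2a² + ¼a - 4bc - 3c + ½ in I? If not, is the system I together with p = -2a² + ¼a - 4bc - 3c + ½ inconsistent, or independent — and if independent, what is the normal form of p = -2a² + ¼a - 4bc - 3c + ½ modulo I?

-2a² + ¼a - 4bc - 3c + ½ is independent of I; its normal form modulo I is -4b - 17/4.

First compute the reduced Gröbner basis of I by Buchberger's algorithm.
f_1 = 4a + 6c - 10, LT = a.
f_2 = -7a + 2c + 5, LT = a.

S(f_1,f_2): lcm = a. S = 25/14c - 25/14.
  leading term c: no divisor's leading term divides it; move 25/14c to the remainder.
  leading term 1: no divisor's leading term divides it; move -25/14 to the remainder.
  remainder 25/14c - 25/14 ≠ 0; add h_3 = 25/14c - 25/14 to the basis.

The other S-polynomials (S(f_1,h_3), S(f_2,h_3)) all reduce to 0 modulo the current basis, so we have a Gröbner basis.
Inter-reduce: drop elements whose leading term is divisible by another's, tail-reduce, and make monic.
Reduced Gröbner basis: {a - 1, c - 1}.
Label its elements g_1 = a - 1, g_2 = c - 1.

Reduce p = -2a² + ¼a - 4bc - 3c + ½ modulo G:
  leading term a²: subtract (-2a)·g_1 from -2a² + ¼a - 4bc - 3c + ½ → -7/4a - 4bc - 3c + ½
  leading term a: subtract (-7/4)·g_1 from -7/4a - 4bc - 3c + ½ → -4bc - 3c - 5/4
  leading term bc: subtract (-4b)·g_2 from -4bc - 3c - 5/4 → -4b - 3c - 5/4
  leading term b: no divisor's leading term divides it; move -4b to the remainder.
  leading term c: subtract (-3)·g_2 from -3c - 5/4 → -17/4
  leading term 1: no divisor's leading term divides it; move -17/4 to the remainder.
  normal form = -4b - 17/4.
The normal form is nonzero, so p ∉ I. Since p minus its normal form lies in I, I + (p) = I + (r) where r = -4b - 17/4; decide whether this ideal is the whole ring.
Run Buchberger on G together with r (pairs among the g_i already reduce to 0 since G is a Gröbner basis):
g_1 = a - 1, LT = a.
g_2 = c - 1, LT = c.
r = -4b - 17/4, LT = b.

The S-polynomials (S(g_1,g_2), S(g_1,r), S(g_2,r)) all reduce to 0 modulo the current basis, so we have a Gröbner basis.
Inter-reduce: drop elements whose leading term is divisible by another's, tail-reduce, and make monic.
Reduced Gröbner basis: {a - 1, b + 17/16, c - 1}.
The reduced Gröbner basis of I + (p) is {a - 1, b + 17/16, c - 1} ≠ {1}, a proper ideal, so the enlarged system stays consistent: p is independent of I, with normal form -4b - 17/4.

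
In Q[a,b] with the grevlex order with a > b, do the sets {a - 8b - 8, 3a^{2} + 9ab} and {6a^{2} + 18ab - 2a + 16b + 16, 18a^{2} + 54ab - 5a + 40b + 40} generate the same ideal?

Since reduced Gröbner bases are canonical representatives of ideals under a given ordering, it suffices to compute and compare them.
Buchberger on the first generating set:
f_1 = a - 8b - 8, LT = a.
f_2 = 3a^{2} + 9ab, LT = a^{2}.

S(f_1,f_2): lcm = a^{2}. S = -11ab - 8a.
  reduce S modulo (f_1, f_2):
  remainder -88b^{2} - 152b - 64 ≠ 0; add g_3 = -88b^{2} - 152b - 64 to the basis.

The other S-polynomials (S(f_1,g_3), S(f_2,g_3)) all reduce to 0 modulo the current basis, so we have a Gröbner basis.
Inter-reduce: drop elements whose leading term is divisible by another's, tail-reduce, and make monic.
Reduced Gröbner basis: {b^{2} + \tfrac{19}{11}b + \tfrac{8}{11}, a - 8b - 8}.

Buchberger on the second generating set:
h_1 = 6a^{2} + 18ab - 2a + 16b + 16, LT = a^{2}.
h_2 = 18a^{2} + 54ab - 5a + 40b + 40, LT = a^{2}.

S(h_1,h_2): lcm = a^{2}. S = -\tfrac{1}{18}a + \tfrac{4}{9}b + \tfrac{4}{9}.
  reduce S modulo (h_1, h_2):
  remainder -\tfrac{1}{18}a + \tfrac{4}{9}b + \tfrac{4}{9} ≠ 0; add k_3 = -\tfrac{1}{18}a + \tfrac{4}{9}b + \tfrac{4}{9} to the basis.

S(h_1,k_3): lcm = a^{2}. S = 11ab + \tfrac{23}{3}a + \tfrac{8}{3}b + \tfrac{8}{3}.
  reduce S modulo (h_1, h_2, k_3):
  remainder 88b^{2} + 152b + 64 ≠ 0; add k_4 = 88b^{2} + 152b + 64 to the basis.

The other S-polynomials (S(h_2,k_3), S(h_1,k_4), S(h_2,k_4), S(k_3,k_4)) all reduce to 0 modulo the current basis, so we have a Gröbner basis.
Inter-reduce: drop elements whose leading term is divisible by another's, tail-reduce, and make monic.
Reduced Gröbner basis: {b^{2} + \tfrac{19}{11}b + \tfrac{8}{11}, a - 8b - 8}.

The two bases agree; hence the ideals are identical.

Yes, the ideals are equal.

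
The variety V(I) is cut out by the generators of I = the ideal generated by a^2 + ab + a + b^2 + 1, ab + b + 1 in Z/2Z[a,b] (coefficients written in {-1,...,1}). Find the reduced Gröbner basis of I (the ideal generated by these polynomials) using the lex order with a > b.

f_1 = a^2 + ab + a + b^2 + 1, LT = a^2.
f_2 = ab + b + 1, LT = ab.

S(f_1,f_2): lcm = a^2b. S = ab^2 + a + b^3 + b.
  leading term ab^2: subtract (b)·f_2 from ab^2 + a + b^3 + b → a + b^3 + b^2
  leading term a: no divisor's leading term divides it; move a to the remainder.
  leading term b^3: no divisor's leading term divides it; move b^3 to the remainder.
  leading term b^2: no divisor's leading term divides it; move b^2 to the remainder.
  remainder a + b^3 + b^2 ≠ 0; add g_3 = a + b^3 + b^2 to the basis.

S(f_2,g_3): lcm = ab. S = b^4 + b^3 + b + 1.
  leading term b^4: no divisor's leading term divides it; move b^4 to the remainder.
  leading term b^3: no divisor's leading term divides it; move b^3 to the remainder.
  leading term b: no divisor's leading term divides it; move b to the remainder.
  leading term 1: no divisor's leading term divides it; move 1 to the remainder.
  remainder b^4 + b^3 + b + 1 ≠ 0; add g_4 = b^4 + b^3 + b + 1 to the basis.

The other S-polynomials (S(f_1,g_3), S(f_1,g_4), S(f_2,g_4), S(g_3,g_4)) all reduce to 0 modulo the current basis, so we have a Gröbner basis.
Inter-reduce: drop elements whose leading term is divisible by another's, tail-reduce, and make monic.

G = {a + b^3 + b^2, b^4 + b^3 + b + 1}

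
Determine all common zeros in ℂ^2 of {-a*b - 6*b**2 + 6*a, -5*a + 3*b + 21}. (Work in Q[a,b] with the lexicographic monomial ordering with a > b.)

Compute a lex Gröbner basis by Buchberger's algorithm.
f_1 = -a*b + 6*a - 6*b**2, LT = a*b.
f_2 = -5*a + 3*b + 21, LT = a.

S(f_1,f_2): lcm = a*b. S = -6*a + 33/5*b**2 + 21/5*b.
  leading term a: subtract (6/5)·f_2 from -6*a + 33/5*b**2 + 21/5*b → 33/5*b**2 + 3/5*b - 126/5
  leading term b**2: no divisor's leading term divides it; move 33/5*b**2 to the remainder.
  leading term b: no divisor's leading term divides it; move 3/5*b to the remainder.
  leading term 1: no divisor's leading term divides it; move -126/5 to the remainder.
  remainder 33/5*b**2 + 3/5*b - 126/5 ≠ 0; add h_3 = 33/5*b**2 + 3/5*b - 126/5 to the basis.

S(f_1,h_3): lcm = a*b**2. S = -67/11*a*b + 42/11*a + 6*b**3.
  leading term a*b: subtract (67/11)·f_1 from -67/11*a*b + 42/11*a + 6*b**3 → -360/11*a + 6*b**3 + 402/11*b**2
  leading term a: subtract (72/11)·f_2 from -360/11*a + 6*b**3 + 402/11*b**2 → 6*b**3 + 402/11*b**2 - 216/11*b - 1512/11
  leading term b**3: subtract (10/11*b)·h_3 from 6*b**3 + 402/11*b**2 - 216/11*b - 1512/11 → 36*b**2 + 36/11*b - 1512/11
  leading term b**2: subtract (60/11)·h_3 from 36*b**2 + 36/11*b - 1512/11 → 0
  remainder 0.

S(f_2,h_3): leading monomials are coprime, so the S-polynomial reduces to 0 (Buchberger's first criterion).
Every S-polynomial of the final basis reduces to 0, so we have a Gröbner basis.
Inter-reduce: drop elements whose leading term is divisible by another's, tail-reduce, and make monic.
Reduced Gröbner basis: {a - 3/5*b - 21/5, b**2 + 1/11*b - 42/11}.

A lex Gröbner basis eliminates variables successively. Here b**2 + 1/11*b - 42/11 depends only on b, with roots {-2, 21/11}; lifting each root through the earlier basis elements recovers the full solutions.
  b = -2: the earlier basis element becomes a - 3 = 0, giving a = 3 — point (3, -2).
  b = 21/11: the earlier basis element becomes a - 294/55 = 0, giving a = 294/55 — point (294/55, 21/11).
Each listed point satisfies every original equation (direct substitution).

{(3, -2), (294/55, 21/11)}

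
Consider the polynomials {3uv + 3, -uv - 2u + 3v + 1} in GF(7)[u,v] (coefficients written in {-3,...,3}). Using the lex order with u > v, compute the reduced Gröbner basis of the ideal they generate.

The reduced Gröbner basis is the canonical form of the ideal for this ordering.

f_1 = 3uv + 3, LT = uv.
f_2 = -uv - 2u + 3v + 1, LT = uv.

S(f_1,f_2): lcm = uv. S = -2u + 3v + 2.
  reduce S modulo (f_1, f_2):
  remainder -2u + 3v + 2 ≠ 0; add g_3 = -2u + 3v + 2 to the basis.

S(f_1,g_3): lcm = uv. S = -2v^{2} + v + 1.
  reduce S modulo (f_1, f_2, g_3):
  remainder -2v^{2} + v + 1 ≠ 0; add g_4 = -2v^{2} + v + 1 to the basis.

The other S-polynomials (S(f_2,g_3), S(f_1,g_4), S(f_2,g_4), S(g_3,g_4)) all reduce to 0 modulo the current basis, so we have a Gröbner basis.
Inter-reduce: drop elements whose leading term is divisible by another's, tail-reduce, and make monic.

G = {u + 2v - 1, v^{2} + 3v + 3}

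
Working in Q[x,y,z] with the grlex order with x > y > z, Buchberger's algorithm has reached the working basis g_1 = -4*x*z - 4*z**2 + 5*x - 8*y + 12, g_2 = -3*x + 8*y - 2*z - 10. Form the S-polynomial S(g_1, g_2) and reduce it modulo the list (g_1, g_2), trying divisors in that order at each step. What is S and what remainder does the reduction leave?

S(g_1, g_2) = 8/3*y*z + 1/3*z**2 - 5/4*x + 2*y - 10/3*z - 3; remainder on division = 8/3*y*z + 1/3*z**2 - 4/3*y - 5/2*z + 7/6.

lcm(LM(g_1), LM(g_2)) = x*z.
S = (lcm/LT(g_1))·g_1 − (lcm/LT(g_2))·g_2 = 8/3*y*z + 1/3*z**2 - 5/4*x + 2*y - 10/3*z - 3.
Reduce S modulo (g_1, g_2) in that order:
  leading term y*z: no divisor's leading term divides it; move 8/3*y*z to the remainder.
  leading term z**2: no divisor's leading term divides it; move 1/3*z**2 to the remainder.
  leading term x: subtract (5/12)·g_2 from -5/4*x + 2*y - 10/3*z - 3 → -4/3*y - 5/2*z + 7/6
  leading term y: no divisor's leading term divides it; move -4/3*y to the remainder.
  leading term z: no divisor's leading term divides it; move -5/2*z to the remainder.
  leading term 1: no divisor's leading term divides it; move 7/6 to the remainder.
The remainder 8/3*y*z + 1/3*z**2 - 4/3*y - 5/2*z + 7/6 is nonzero, so it would be added as the next basis element.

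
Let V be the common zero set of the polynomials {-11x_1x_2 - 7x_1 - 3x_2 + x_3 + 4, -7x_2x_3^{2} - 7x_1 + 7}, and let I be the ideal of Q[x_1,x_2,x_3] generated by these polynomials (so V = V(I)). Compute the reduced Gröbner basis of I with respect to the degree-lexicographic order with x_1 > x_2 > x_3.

f_1 = -11x_1x_2 - 7x_1 - 3x_2 + x_3 + 4, LT = x_1x_2.
f_2 = -7x_2x_3^{2} - 7x_1 + 7, LT = x_2x_3^{2}.

S(f_1,f_2): lcm = x_1x_2x_3^{2}. S = \tfrac{7}{11}x_1x_3^{2} + \tfrac{3}{11}x_2x_3^{2} - \tfrac{1}{11}x_3^{3} - x_1^{2} - \tfrac{4}{11}x_3^{2} + x_1.
  leading term x_1x_3^{2}: no divisor's leading term divides it; move \tfrac{7}{11}x_1x_3^{2} to the remainder.
  leading term x_2x_3^{2}: subtract (-\tfrac{3}{77})·f_2 from \tfrac{3}{11}x_2x_3^{2} - \tfrac{1}{11}x_3^{3} - x_1^{2} - \tfrac{4}{11}x_3^{2} + x_1 → -\tfrac{1}{11}x_3^{3} - x_1^{2} - \tfrac{4}{11}x_3^{2} + \tfrac{8}{11}x_1 + \tfrac{3}{11}
  leading term x_3^{3}: no divisor's leading term divides it; move -\tfrac{1}{11}x_3^{3} to the remainder.
  leading term x_1^{2}: no divisor's leading term divides it; move -x_1^{2} to the remainder.
  leading term x_3^{2}: no divisor's leading term divides it; move -\tfrac{4}{11}x_3^{2} to the remainder.
  leading term x_1: no divisor's leading term divides it; move \tfrac{8}{11}x_1 to the remainder.
  leading term 1: no divisor's leading term divides it; move \tfrac{3}{11} to the remainder.
  remainder \tfrac{7}{11}x_1x_3^{2} - \tfrac{1}{11}x_3^{3} - x_1^{2} - \tfrac{4}{11}x_3^{2} + \tfrac{8}{11}x_1 + \tfrac{3}{11} ≠ 0; add g_3 = \tfrac{7}{11}x_1x_3^{2} - \tfrac{1}{11}x_3^{3} - x_1^{2} - \tfrac{4}{11}x_3^{2} + \tfrac{8}{11}x_1 + \tfrac{3}{11} to the basis.

The other S-polynomials (S(f_1,g_3), S(f_2,g_3)) all reduce to 0 modulo the current basis, so we have a Gröbner basis.

G = {x_1x_3^{2} - \tfrac{1}{7}x_3^{3} - \tfrac{11}{7}x_1^{2} - \tfrac{4}{7}x_3^{2} + \tfrac{8}{7}x_1 + \tfrac{3}{7}, x_2x_3^{2} + x_1 - 1, x_1x_2 + \tfrac{7}{11}x_1 + \tfrac{3}{11}x_2 - \tfrac{1}{11}x_3 - \tfrac{4}{11}}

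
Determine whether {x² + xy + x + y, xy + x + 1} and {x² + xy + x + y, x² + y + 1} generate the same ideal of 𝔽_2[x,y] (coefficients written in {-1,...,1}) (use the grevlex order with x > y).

Equality of ideals is decidable: compute both reduced Gröbner bases (unique for the ordering) and check whether they agree.
Buchberger on the first generating set:
f_1 = x² + xy + x + y, LT = x².
f_2 = xy + x + 1, LT = xy.

S(f_1,f_2): lcm = x²y. S = xy² + x² + xy + y² + x.
  leading term xy²: subtract (y)·f_2 from xy² + x² + xy + y² + x → x² + y² + x + y
  leading term x²: subtract (1)·f_1 from x² + y² + x + y → xy + y²
  leading term xy: subtract (1)·f_2 from xy + y² → y² + x + 1
  leading term y²: no divisor's leading term divides it; move y² to the remainder.
  leading term x: no divisor's leading term divides it; move x to the remainder.
  leading term 1: no divisor's leading term divides it; move 1 to the remainder.
  remainder y² + x + 1 ≠ 0; add g_3 = y² + x + 1 to the basis.

The other S-polynomials (S(f_1,g_3), S(f_2,g_3)) all reduce to 0 modulo the current basis, so we have a Gröbner basis.
Inter-reduce: drop elements whose leading term is divisible by another's, tail-reduce, and make monic.
Reduced Gröbner basis: {x² + y + 1, xy + x + 1, y² + x + 1}.

Buchberger on the second generating set:
h_1 = x² + xy + x + y, LT = x².
h_2 = x² + y + 1, LT = x².

S(h_1,h_2): lcm = x². S = xy + x + 1.
  leading term xy: no divisor's leading term divides it; move xy to the remainder.
  leading term x: no divisor's leading term divides it; move x to the remainder.
  leading term 1: no divisor's leading term divides it; move 1 to the remainder.
  remainder xy + x + 1 ≠ 0; add k_3 = xy + x + 1 to the basis.

S(h_1,k_3): lcm = x²y. S = xy² + x² + xy + y² + x.
  leading term xy²: subtract (y)·k_3 from xy² + x² + xy + y² + x → x² + y² + x + y
  leading term x²: subtract (1)·h_1 from x² + y² + x + y → xy + y²
  leading term xy: subtract (1)·k_3 from xy + y² → y² + x + 1
  leading term y²: no divisor's leading term divides it; move y² to the remainder.
  leading term x: no divisor's leading term divides it; move x to the remainder.
  leading term 1: no divisor's leading term divides it; move 1 to the remainder.
  remainder y² + x + 1 ≠ 0; add k_4 = y² + x + 1 to the basis.

The other S-polynomials (S(h_2,k_3), S(h_1,k_4), S(h_2,k_4), S(k_3,k_4)) all reduce to 0 modulo the current basis, so we have a Gröbner basis.
Inter-reduce: drop elements whose leading term is divisible by another's, tail-reduce, and make monic.
Reduced Gröbner basis: {x² + y + 1, xy + x + 1, y² + x + 1}.

These coincide, so the ideals are equal.

Yes, the ideals are equal.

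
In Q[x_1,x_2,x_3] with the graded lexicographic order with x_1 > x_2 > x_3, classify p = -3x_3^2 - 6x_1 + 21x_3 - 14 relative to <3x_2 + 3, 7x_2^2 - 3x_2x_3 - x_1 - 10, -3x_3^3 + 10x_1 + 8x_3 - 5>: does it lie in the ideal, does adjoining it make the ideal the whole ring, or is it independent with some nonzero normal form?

First compute the reduced Gröbner basis of I by Buchberger's algorithm.
f_1 = 3x_2 + 3, LT = x_2.
f_2 = 7x_2^2 - 3x_2x_3 - x_1 - 10, LT = x_2^2.
f_3 = -3x_3^3 + 10x_1 + 8x_3 - 5, LT = x_3^3.

S(f_1,f_2): lcm = x_2^2. S = 3/7x_2x_3 + 1/7x_1 + x_2 + 10/7.
  leading term x_2x_3: subtract (1/7x_3)·f_1 from 3/7x_2x_3 + 1/7x_1 + x_2 + 10/7 → 1/7x_1 + x_2 - 3/7x_3 + 10/7
  leading term x_1: no divisor's leading term divides it; move 1/7x_1 to the remainder.
  leading term x_2: subtract (1/3)·f_1 from x_2 - 3/7x_3 + 10/7 → -3/7x_3 + 3/7
  leading term x_3: no divisor's leading term divides it; move -3/7x_3 to the remainder.
  leading term 1: no divisor's leading term divides it; move 3/7 to the remainder.
  remainder 1/7x_1 - 3/7x_3 + 3/7 ≠ 0; add h_4 = 1/7x_1 - 3/7x_3 + 3/7 to the basis.

The other S-polynomials (S(f_1,f_3), S(f_2,f_3), S(f_1,h_4), S(f_2,h_4), S(f_3,h_4)) all reduce to 0 modulo the current basis, so we have a Gröbner basis.
Inter-reduce: drop elements whose leading term is divisible by another's, tail-reduce, and make monic.
Reduced Gröbner basis: {x_3^3 - 38/3x_3 + 35/3, x_1 - 3x_3 + 3, x_2 + 1}.
Label its elements g_1 = x_3^3 - 38/3x_3 + 35/3, g_2 = x_1 - 3x_3 + 3, g_3 = x_2 + 1.

Reduce p = -3x_3^2 - 6x_1 + 21x_3 - 14 modulo G:
  leading term x_3^2: no divisor's leading term divides it; move -3x_3^2 to the remainder.
  leading term x_1: subtract (-6)·g_2 from -6x_1 + 21x_3 - 14 → 3x_3 + 4
  leading term x_3: no divisor's leading term divides it; move 3x_3 to the remainder.
  leading term 1: no divisor's leading term divides it; move 4 to the remainder.
  normal form = -3x_3^2 + 3x_3 + 4.
The normal form is nonzero, so p ∉ I. Since p minus its normal form lies in I, I + (p) = I + (r) where r = -3x_3^2 + 3x_3 + 4; decide whether this ideal is the whole ring.
Run Buchberger on G together with r (pairs among the g_i already reduce to 0 since G is a Gröbner basis):
g_1 = x_3^3 - 38/3x_3 + 35/3, LT = x_3^3.
g_2 = x_1 - 3x_3 + 3, LT = x_1.
g_3 = x_2 + 1, LT = x_2.
r = -3x_3^2 + 3x_3 + 4, LT = x_3^2.

S(g_1,r): lcm = x_3^3. S = x_3^2 - 34/3x_3 + 35/3.
  leading term x_3^2: subtract (-1/3)·r from x_3^2 - 34/3x_3 + 35/3 → -31/3x_3 + 13
  leading term x_3: no divisor's leading term divides it; move -31/3x_3 to the remainder.
  leading term 1: no divisor's leading term divides it; move 13 to the remainder.
  remainder -31/3x_3 + 13 ≠ 0; add m_5 = -31/3x_3 + 13 to the basis.

S(g_1,m_5): lcm = x_3^3. S = 39/31x_3^2 - 38/3x_3 + 35/3.
  leading term x_3^2: subtract (-13/31)·r from 39/31x_3^2 - 38/3x_3 + 35/3 → -1061/93x_3 + 1241/93
  leading term x_3: subtract (1061/961)·m_5 from -1061/93x_3 + 1241/93 → -2908/2883
  leading term 1: no divisor's leading term divides it; move -2908/2883 to the remainder.
  remainder -2908/2883 ≠ 0; add m_6 = -2908/2883 to the basis.

The other S-polynomials (S(g_1,g_2), S(g_1,g_3), S(g_2,g_3), S(g_2,r), S(g_3,r), S(g_2,m_5), S(g_3,m_5), S(r,m_5), S(g_1,m_6), S(g_2,m_6), S(g_3,m_6), S(r,m_6), S(m_5,m_6)) all reduce to 0 modulo the current basis, so we have a Gröbner basis.
Inter-reduce: drop elements whose leading term is divisible by another's, tail-reduce, and make monic.
Reduced Gröbner basis: {1}.
The reduced Gröbner basis of I + (p) is {1}: the ideal is the whole ring, so the enlarged system has no common solution — adjoining p is inconsistent.

Adjoining -3x_3^2 - 6x_1 + 21x_3 - 14 makes the ideal the whole ring: the system is inconsistent.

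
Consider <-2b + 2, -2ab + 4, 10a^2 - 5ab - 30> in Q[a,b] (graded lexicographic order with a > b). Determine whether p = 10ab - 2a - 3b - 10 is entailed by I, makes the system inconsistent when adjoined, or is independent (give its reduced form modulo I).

Adjoining 10ab - 2a - 3b - 10 makes the ideal the whole ring: the system is inconsistent.

First compute the reduced Gröbner basis of I by Buchberger's algorithm.
f_1 = -2b + 2, LT = b.
f_2 = -2ab + 4, LT = ab.
f_3 = 10a^2 - 5ab - 30, LT = a^2.

S(f_1,f_2): lcm = ab. S = -a + 2.
  leading term a: no divisor's leading term divides it; move -a to the remainder.
  leading term 1: no divisor's leading term divides it; move 2 to the remainder.
  remainder -a + 2 ≠ 0; add h_4 = -a + 2 to the basis.

The other S-polynomials (S(f_1,f_3), S(f_2,f_3), S(f_1,h_4), S(f_2,h_4), S(f_3,h_4)) all reduce to 0 modulo the current basis, so we have a Gröbner basis.
Inter-reduce: drop elements whose leading term is divisible by another's, tail-reduce, and make monic.
Reduced Gröbner basis: {a - 2, b - 1}.
Label its elements g_1 = a - 2, g_2 = b - 1.

Reduce p = 10ab - 2a - 3b - 10 modulo G:
  leading term ab: subtract (10b)·g_1 from 10ab - 2a - 3b - 10 → -2a + 17b - 10
  leading term a: subtract (-2)·g_1 from -2a + 17b - 10 → 17b - 14
  leading term b: subtract (17)·g_2 from 17b - 14 → 3
  leading term 1: no divisor's leading term divides it; move 3 to the remainder.
  normal form = 3.
The normal form is nonzero, so p ∉ I. Since p minus its normal form lies in I, I + (p) = I + (r) where r = 3; decide whether this ideal is the whole ring.
Here r = 3 is a nonzero constant, hence a unit: 1 ∈ I + (p), the Gröbner basis of I + (p) is {1}, and the enlarged system has no common solution — adjoining p is inconsistent.

Ideal membership is decidable via reduction modulo a Gröbner basis.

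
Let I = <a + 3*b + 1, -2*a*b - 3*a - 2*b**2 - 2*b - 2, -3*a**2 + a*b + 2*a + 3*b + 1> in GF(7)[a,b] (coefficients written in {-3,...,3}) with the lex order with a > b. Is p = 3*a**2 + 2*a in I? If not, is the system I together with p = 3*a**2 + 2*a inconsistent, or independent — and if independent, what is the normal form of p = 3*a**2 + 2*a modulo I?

3*a**2 + 2*a is independent of I; its normal form modulo I is 2*b + 3.

First compute the reduced Gröbner basis of I by Buchberger's algorithm.
f_1 = a + 3*b + 1, LT = a.
f_2 = -2*a*b - 3*a - 2*b**2 - 2*b - 2, LT = a*b.
f_3 = -3*a**2 + a*b + 2*a + 3*b + 1, LT = a**2.

S(f_1,f_2): lcm = a*b. S = 2*a + 2*b**2 - 1.
  leading term a: subtract (2)·f_1 from 2*a + 2*b**2 - 1 → 2*b**2 + b - 3
  leading term b**2: no divisor's leading term divides it; move 2*b**2 to the remainder.
  leading term b: no divisor's leading term divides it; move b to the remainder.
  leading term 1: no divisor's leading term divides it; move -3 to the remainder.
  remainder 2*b**2 + b - 3 ≠ 0; add h_4 = 2*b**2 + b - 3 to the basis.

The other S-polynomials (S(f_1,f_3), S(f_2,f_3), S(f_1,h_4), S(f_2,h_4), S(f_3,h_4)) all reduce to 0 modulo the current basis, so we have a Gröbner basis.
Inter-reduce: drop elements whose leading term is divisible by another's, tail-reduce, and make monic.
Reduced Gröbner basis: {a + 3*b + 1, b**2 - 3*b + 2}.
Label its elements g_1 = a + 3*b + 1, g_2 = b**2 - 3*b + 2.

Reduce p = 3*a**2 + 2*a modulo G:
  leading term a**2: subtract (3*a)·g_1 from 3*a**2 + 2*a → -2*a*b - a
  leading term a*b: subtract (-2*b)·g_1 from -2*a*b - a → -a - b**2 + 2*b
  leading term a: subtract (-1)·g_1 from -a - b**2 + 2*b → -b**2 - 2*b + 1
  leading term b**2: subtract (-1)·g_2 from -b**2 - 2*b + 1 → 2*b + 3
  leading term b: no divisor's leading term divides it; move 2*b to the remainder.
  leading term 1: no divisor's leading term divides it; move 3 to the remainder.
  normal form = 2*b + 3.
The normal form is nonzero, so p ∉ I. Since p minus its normal form lies in I, I + (p) = I + (r) where r = 2*b + 3; decide whether this ideal is the whole ring.
Run Buchberger on G together with r (pairs among the g_i already reduce to 0 since G is a Gröbner basis):
g_1 = a + 3*b + 1, LT = a.
g_2 = b**2 - 3*b + 2, LT = b**2.
r = 2*b + 3, LT = b.

The S-polynomials (S(g_1,g_2), S(g_1,r), S(g_2,r)) all reduce to 0 modulo the current basis, so we have a Gröbner basis.
Inter-reduce: drop elements whose leading term is divisible by another's, tail-reduce, and make monic.
Reduced Gröbner basis: {a, b - 2}.
The reduced Gröbner basis of I + (p) is {a, b - 2} ≠ {1}, a proper ideal, so the enlarged system stays consistent: p is independent of I, with normal form 2*b + 3.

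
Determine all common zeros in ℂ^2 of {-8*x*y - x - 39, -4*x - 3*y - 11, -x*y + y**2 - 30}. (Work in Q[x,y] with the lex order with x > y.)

Compute a lex Gröbner basis by Buchberger's algorithm.
f_1 = -8*x*y - x - 39, LT = x*y.
f_2 = -4*x - 3*y - 11, LT = x.
f_3 = -x*y + y**2 - 30, LT = x*y.

S(f_1,f_2): lcm = x*y. S = 1/8*x - 3/4*y**2 - 11/4*y + 39/8.
  reduce S modulo (f_1, f_2, f_3):
  remainder -3/4*y**2 - 91/32*y + 145/32 ≠ 0; add h_4 = -3/4*y**2 - 91/32*y + 145/32 to the basis.

S(f_1,f_3): lcm = x*y. S = 1/8*x + y**2 - 201/8.
  reduce S modulo (f_1, f_2, f_3, h_4):
  remainder -373/96*y - 1865/96 ≠ 0; add h_5 = -373/96*y - 1865/96 to the basis.

The other S-polynomials (S(f_2,f_3), S(f_1,h_4), S(f_2,h_4), S(f_3,h_4), S(f_1,h_5), S(f_2,h_5), S(f_3,h_5), S(h_4,h_5)) all reduce to 0 modulo the current basis, so we have a Gröbner basis.
Inter-reduce: drop elements whose leading term is divisible by another's, tail-reduce, and make monic.
Reduced Gröbner basis: {x - 1, y + 5}.

From the last basis element, y + 5 = 0, so y takes values in {-5}. Each choice, substituted upward through the basis, yields the corresponding point(s) of the solution set.
  y = -5: the earlier basis element becomes x - 1 = 0, giving x = 1 — point (1, -5).
This is the nonlinear analogue of row-reducing a linear system.

{(1, -5)}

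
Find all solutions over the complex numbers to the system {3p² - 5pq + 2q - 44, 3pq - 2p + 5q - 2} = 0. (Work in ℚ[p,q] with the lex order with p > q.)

{(-3, 1), (11/9 + sqrt(769)/9, 166/93 - 4*sqrt(769)/93), (11/9 - sqrt(769)/9, 4*sqrt(769)/93 + 166/93)}

Compute a lex Gröbner basis by Buchberger's algorithm.
f_1 = 3p² - 5pq + 2q - 44, LT = p².
f_2 = 3pq - 2p + 5q - 2, LT = pq.

S(f_1,f_2): lcm = p²q. S = ⅔p² - 5/3pq² - 5/3pq + ⅔p + ⅔q² - 44/3q.
  leading term p²: subtract (2/9)·f_1 from ⅔p² - 5/3pq² - 5/3pq + ⅔p + ⅔q² - 44/3q → -5/3pq² - 5/9pq + ⅔p + ⅔q² - 136/9q + 88/9
  leading term pq²: subtract (-5/9q)·f_2 from -5/3pq² - 5/9pq + ⅔p + ⅔q² - 136/9q + 88/9 → -5/3pq + ⅔p + 31/9q² - 146/9q + 88/9
  leading term pq: subtract (-5/9)·f_2 from -5/3pq + ⅔p + 31/9q² - 146/9q + 88/9 → -4/9p + 31/9q² - 121/9q + 26/3
  leading term p: no divisor's leading term divides it; move -4/9p to the remainder.
  leading term q²: no divisor's leading term divides it; move 31/9q² to the remainder.
  leading term q: no divisor's leading term divides it; move -121/9q to the remainder.
  leading term 1: no divisor's leading term divides it; move 26/3 to the remainder.
  remainder -4/9p + 31/9q² - 121/9q + 26/3 ≠ 0; add h_3 = -4/9p + 31/9q² - 121/9q + 26/3 to the basis.

S(f_2,h_3): lcm = pq. S = -⅔p + 31/4q³ - 121/4q² + 127/6q - ⅔.
  leading term p: subtract (3/2)·h_3 from -⅔p + 31/4q³ - 121/4q² + 127/6q - ⅔ → 31/4q³ - 425/12q² + 124/3q - 41/3
  leading term q³: no divisor's leading term divides it; move 31/4q³ to the remainder.
  leading term q²: no divisor's leading term divides it; move -425/12q² to the remainder.
  leading term q: no divisor's leading term divides it; move 124/3q to the remainder.
  leading term 1: no divisor's leading term divides it; move -41/3 to the remainder.
  remainder 31/4q³ - 425/12q² + 124/3q - 41/3 ≠ 0; add h_4 = 31/4q³ - 425/12q² + 124/3q - 41/3 to the basis.

The other S-polynomials (S(f_1,h_3), S(f_1,h_4), S(f_2,h_4), S(h_3,h_4)) all reduce to 0 modulo the current basis, so we have a Gröbner basis.
Inter-reduce: drop elements whose leading term is divisible by another's, tail-reduce, and make monic.
Reduced Gröbner basis: {p - 31/4q² + 121/4q - 39/2, q³ - 425/93q² + 16/3q - 164/93}.

From the last basis element, q³ - 425/93q² + 16/3q - 164/93 = 0, so q takes values in {1, 166/93 - 4*sqrt(769)/93, 4*sqrt(769)/93 + 166/93}. Each choice, substituted upward through the basis, yields the corresponding point(s) of the solution set.
  q = 1: the earlier basis element becomes p + 3 = 0, giving p = -3 — point (-3, 1).
  q = 166/93 - 4*sqrt(769)/93: the earlier basis element becomes p - sqrt(769)/9 - 11/9 = 0, giving p = 11/9 + sqrt(769)/9 — point (11/9 + sqrt(769)/9, 166/93 - 4*sqrt(769)/93).
  q = 4*sqrt(769)/93 + 166/93: the earlier basis element becomes p - 11/9 + sqrt(769)/9 = 0, giving p = 11/9 - sqrt(769)/9 — point (11/9 - sqrt(769)/9, 4*sqrt(769)/93 + 166/93).
Substituting each solution back into the original system confirms all equations vanish.
Zero-dimensionality of the ideal guarantees finitely many solutions over ℂ.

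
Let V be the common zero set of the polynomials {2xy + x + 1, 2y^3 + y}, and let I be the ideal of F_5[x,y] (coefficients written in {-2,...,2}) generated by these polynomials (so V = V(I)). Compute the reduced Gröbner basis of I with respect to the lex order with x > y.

G = {x - 2y^2 + y + 1, y^3 - 2y}

f_1 = 2xy + x + 1, LT = xy.
f_2 = 2y^3 + y, LT = y^3.

S(f_1,f_2): lcm = xy^3. S = -2xy^2 + 2xy - 2y^2.
  leading term xy^2: subtract (-y)·f_1 from -2xy^2 + 2xy - 2y^2 → -2xy - 2y^2 + y
  leading term xy: subtract (-1)·f_1 from -2xy - 2y^2 + y → x - 2y^2 + y + 1
  leading term x: no divisor's leading term divides it; move x to the remainder.
  leading term y^2: no divisor's leading term divides it; move -2y^2 to the remainder.
  leading term y: no divisor's leading term divides it; move y to the remainder.
  leading term 1: no divisor's leading term divides it; move 1 to the remainder.
  remainder x - 2y^2 + y + 1 ≠ 0; add g_3 = x - 2y^2 + y + 1 to the basis.

The other S-polynomials (S(f_1,g_3), S(f_2,g_3)) all reduce to 0 modulo the current basis, so we have a Gröbner basis.
Inter-reduce: drop elements whose leading term is divisible by another's, tail-reduce, and make monic.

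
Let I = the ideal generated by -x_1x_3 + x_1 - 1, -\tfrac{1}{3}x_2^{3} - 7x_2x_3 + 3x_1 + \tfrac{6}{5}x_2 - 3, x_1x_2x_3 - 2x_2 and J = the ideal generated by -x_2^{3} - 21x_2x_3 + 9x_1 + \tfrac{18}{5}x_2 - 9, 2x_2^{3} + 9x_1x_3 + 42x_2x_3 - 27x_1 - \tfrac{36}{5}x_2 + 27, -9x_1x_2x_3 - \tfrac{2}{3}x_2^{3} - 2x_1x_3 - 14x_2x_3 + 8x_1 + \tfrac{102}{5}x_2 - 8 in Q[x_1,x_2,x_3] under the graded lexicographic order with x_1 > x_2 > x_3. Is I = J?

Yes, the ideals are equal.

Two ideals are equal iff their reduced Gröbner bases coincide (the reduced basis is unique for a fixed ordering).
Buchberger on the first generating set:
f_1 = -x_1x_3 + x_1 - 1, LT = x_1x_3.
f_2 = -\tfrac{1}{3}x_2^{3} - 7x_2x_3 + 3x_1 + \tfrac{6}{5}x_2 - 3, LT = x_2^{3}.
f_3 = x_1x_2x_3 - 2x_2, LT = x_1x_2x_3.

S(f_1,f_3): lcm = x_1x_2x_3. S = -x_1x_2 + 3x_2.
  reduce S modulo (f_1, f_2, f_3):
  remainder -x_1x_2 + 3x_2 ≠ 0; add g_4 = -x_1x_2 + 3x_2 to the basis.

S(f_2,f_3): lcm = x_1x_2^{3}x_3. S = 21x_1x_2x_3^{2} - 9x_1^{2}x_3 - \tfrac{18}{5}x_1x_2x_3 + 2x_2^{3} + 9x_1x_3.
  reduce S modulo (f_1, f_2, f_3, g_4):
  remainder -9x_1^{2} - 63x_2x_3 + 36x_1 + 42x_2 - 27 ≠ 0; add g_5 = -9x_1^{2} - 63x_2x_3 + 36x_1 + 42x_2 - 27 to the basis.

S(f_1,g_4): lcm = x_1x_2x_3. S = -x_1x_2 + 3x_2x_3 + x_2.
  reduce S modulo (f_1, f_2, f_3, g_4, g_5):
  remainder 3x_2x_3 - 2x_2 ≠ 0; add g_6 = 3x_2x_3 - 2x_2 to the basis.

S(f_1,g_5): lcm = x_1^{2}x_3. S = -7x_2x_3^{2} - x_1^{2} + 4x_1x_3 + \tfrac{14}{3}x_2x_3 + x_1 - 3x_3.
  reduce S modulo (f_1, f_2, f_3, g_4, g_5, g_6):
  remainder x_1 - 3x_3 - 1 ≠ 0; add g_7 = x_1 - 3x_3 - 1 to the basis.

S(f_1,g_7): lcm = x_1x_3. S = 3x_3^{2} - x_1 + x_3 + 1.
  reduce S modulo (f_1, f_2, f_3, g_4, g_5, g_6, g_7):
  remainder 3x_3^{2} - 2x_3 ≠ 0; add g_8 = 3x_3^{2} - 2x_3 to the basis.

The other S-polynomials (S(f_1,f_2), S(f_2,g_4), S(f_3,g_4), S(f_2,g_5), S(f_3,g_5), S(g_4,g_5), S(f_1,g_6), S(f_2,g_6), S(f_3,g_6), S(g_4,g_6), S(g_5,g_6), S(f_2,g_7), S(f_3,g_7), S(g_4,g_7), S(g_5,g_7), S(g_6,g_7), S(f_1,g_8), S(f_2,g_8), S(f_3,g_8), S(g_4,g_8), S(g_5,g_8), S(g_6,g_8), S(g_7,g_8)) all reduce to 0 modulo the current basis, so we have a Gröbner basis.
Inter-reduce: drop elements whose leading term is divisible by another's, tail-reduce, and make monic.
Reduced Gröbner basis: {x_2^{3} + \tfrac{52}{5}x_2 - 27x_3, x_2x_3 - \tfrac{2}{3}x_2, x_3^{2} - \tfrac{2}{3}x_3, x_1 - 3x_3 - 1}.

Buchberger on the second generating set:
h_1 = -x_2^{3} - 21x_2x_3 + 9x_1 + \tfrac{18}{5}x_2 - 9, LT = x_2^{3}.
h_2 = 2x_2^{3} + 9x_1x_3 + 42x_2x_3 - 27x_1 - \tfrac{36}{5}x_2 + 27, LT = x_2^{3}.
h_3 = -9x_1x_2x_3 - \tfrac{2}{3}x_2^{3} - 2x_1x_3 - 14x_2x_3 + 8x_1 + \tfrac{102}{5}x_2 - 8, LT = x_1x_2x_3.

S(h_1,h_2): lcm = x_2^{3}. S = -\tfrac{9}{2}x_1x_3 + \tfrac{9}{2}x_1 - \tfrac{9}{2}.
  reduce S modulo (h_1, h_2, h_3):
  remainder -\tfrac{9}{2}x_1x_3 + \tfrac{9}{2}x_1 - \tfrac{9}{2} ≠ 0; add k_4 = -\tfrac{9}{2}x_1x_3 + \tfrac{9}{2}x_1 - \tfrac{9}{2} to the basis.

S(h_1,h_3): lcm = x_1x_2^{3}x_3. S = -\tfrac{2}{27}x_2^{5} - \tfrac{2}{9}x_1x_2^{2}x_3 + 21x_1x_2x_3^{2} - \tfrac{14}{9}x_2^{3}x_3 - 9x_1^{2}x_3 + \tfrac{8}{9}x_1x_2^{2} - \tfrac{18}{5}x_1x_2x_3 + \tfrac{34}{15}x_2^{3} + 9x_1x_3 - \tfrac{8}{9}x_2^{2}.
  reduce S modulo (h_1, h_2, h_3, k_4):
  remainder \tfrac{2}{9}x_1x_2^{2} - 9x_1^{2} - \tfrac{4}{81}x_1x_2 - \tfrac{2}{3}x_2^{2} + 36x_1 + \tfrac{4}{27}x_2 - 27 ≠ 0; add k_5 = \tfrac{2}{9}x_1x_2^{2} - 9x_1^{2} - \tfrac{4}{81}x_1x_2 - \tfrac{2}{3}x_2^{2} + 36x_1 + \tfrac{4}{27}x_2 - 27 to the basis.

S(h_3,k_4): lcm = x_1x_2x_3. S = \tfrac{2}{27}x_2^{3} + x_1x_2 + \tfrac{2}{9}x_1x_3 + \tfrac{14}{9}x_2x_3 - \tfrac{8}{9}x_1 - \tfrac{49}{15}x_2 + \tfrac{8}{9}.
  reduce S modulo (h_1, h_2, h_3, k_4, k_5):
  remainder x_1x_2 - 3x_2 ≠ 0; add k_6 = x_1x_2 - 3x_2 to the basis.

S(h_1,k_5): lcm = x_1x_2^{3}. S = \tfrac{81}{2}x_1^{2}x_2 + \tfrac{2}{9}x_1x_2^{2} + 21x_1x_2x_3 + 3x_2^{3} - 9x_1^{2} - \tfrac{828}{5}x_1x_2 - \tfrac{2}{3}x_2^{2} + 9x_1 + \tfrac{243}{2}x_2.
  reduce S modulo (h_1, h_2, h_3, k_4, k_5, k_6):
  remainder -63x_2x_3 + 42x_2 ≠ 0; add k_7 = -63x_2x_3 + 42x_2 to the basis.

S(h_3,k_5): lcm = x_1x_2^{2}x_3. S = \tfrac{2}{27}x_2^{4} + \tfrac{81}{2}x_1^{2}x_3 + \tfrac{4}{9}x_1x_2x_3 + \tfrac{41}{9}x_2^{2}x_3 - \tfrac{8}{9}x_1x_2 - 162x_1x_3 - \tfrac{34}{15}x_2^{2} - \tfrac{2}{3}x_2x_3 + \tfrac{8}{9}x_2 + \tfrac{243}{2}x_3.
  reduce S modulo (h_1, h_2, h_3, k_4, k_5, k_6, k_7):
  remainder \tfrac{81}{2}x_1^{2} - \tfrac{405}{2}x_1 + \tfrac{243}{2}x_3 + 162 ≠ 0; add k_8 = \tfrac{81}{2}x_1^{2} - \tfrac{405}{2}x_1 + \tfrac{243}{2}x_3 + 162 to the basis.

S(k_4,k_5): lcm = x_1x_2^{2}x_3. S = \tfrac{81}{2}x_1^{2}x_3 - x_1x_2^{2} + \tfrac{2}{9}x_1x_2x_3 + 3x_2^{2}x_3 - 162x_1x_3 + x_2^{2} - \tfrac{2}{3}x_2x_3 + \tfrac{243}{2}x_3.
  reduce S modulo (h_1, h_2, h_3, k_4, k_5, k_6, k_7, k_8):
  remainder -\tfrac{81}{2}x_1 + \tfrac{243}{2}x_3 + \tfrac{81}{2} ≠ 0; add k_9 = -\tfrac{81}{2}x_1 + \tfrac{243}{2}x_3 + \tfrac{81}{2} to the basis.

S(k_4,k_8): lcm = x_1^{2}x_3. S = -x_1^{2} + 5x_1x_3 - 3x_3^{2} + x_1 - 4x_3.
  reduce S modulo (h_1, h_2, h_3, k_4, k_5, k_6, k_7, k_8, k_9):
  remainder -3x_3^{2} + 2x_3 ≠ 0; add k_10 = -3x_3^{2} + 2x_3 to the basis.

The other S-polynomials (S(h_2,h_3), S(h_1,k_4), S(h_2,k_4), S(h_2,k_5), S(h_1,k_6), S(h_2,k_6), S(h_3,k_6), S(k_4,k_6), S(k_5,k_6), S(h_1,k_7), S(h_2,k_7), S(h_3,k_7), S(k_4,k_7), S(k_5,k_7), S(k_6,k_7), S(h_1,k_8), S(h_2,k_8), S(h_3,k_8), S(k_5,k_8), S(k_6,k_8), S(k_7,k_8), S(h_1,k_9), S(h_2,k_9), S(h_3,k_9), S(k_4,k_9), S(k_5,k_9), S(k_6,k_9), S(k_7,k_9), S(k_8,k_9), S(h_1,k_10), S(h_2,k_10), S(h_3,k_10), S(k_4,k_10), S(k_5,k_10), S(k_6,k_10), S(k_7,k_10), S(k_8,k_10), S(k_9,k_10)) all reduce to 0 modulo the current basis, so we have a Gröbner basis.
Inter-reduce: drop elements whose leading term is divisible by another's, tail-reduce, and make monic.
Reduced Gröbner basis: {x_2^{3} + \tfrac{52}{5}x_2 - 27x_3, x_2x_3 - \tfrac{2}{3}x_2, x_3^{2} - \tfrac{2}{3}x_3, x_1 - 3x_3 - 1}.

These coincide, so the ideals are equal.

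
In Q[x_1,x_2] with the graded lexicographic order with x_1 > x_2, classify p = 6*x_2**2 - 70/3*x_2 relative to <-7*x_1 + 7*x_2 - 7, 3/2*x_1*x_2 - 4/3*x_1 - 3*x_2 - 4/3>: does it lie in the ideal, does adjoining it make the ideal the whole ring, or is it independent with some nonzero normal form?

6*x_2**2 - 70/3*x_2 lies in I (it reduces to 0).

First compute the reduced Gröbner basis of I by Buchberger's algorithm.
f_1 = -7*x_1 + 7*x_2 - 7, LT = x_1.
f_2 = 3/2*x_1*x_2 - 4/3*x_1 - 3*x_2 - 4/3, LT = x_1*x_2.

S(f_1,f_2): lcm = x_1*x_2. S = -x_2**2 + 8/9*x_1 + 3*x_2 + 8/9.
  leading term x_2**2: no divisor's leading term divides it; move -x_2**2 to the remainder.
  leading term x_1: subtract (-8/63)·f_1 from 8/9*x_1 + 3*x_2 + 8/9 → 35/9*x_2
  leading term x_2: no divisor's leading term divides it; move 35/9*x_2 to the remainder.
  remainder -x_2**2 + 35/9*x_2 ≠ 0; add h_3 = -x_2**2 + 35/9*x_2 to the basis.

S(f_1,h_3): leading monomials are coprime, so the S-polynomial reduces to 0 (Buchberger's first criterion).
S(f_2,h_3): lcm = x_1*x_2**2. S = 3*x_1*x_2 - 2*x_2**2 - 8/9*x_2.
  leading term x_1*x_2: subtract (-3/7*x_2)·f_1 from 3*x_1*x_2 - 2*x_2**2 - 8/9*x_2 → x_2**2 - 35/9*x_2
  leading term x_2**2: subtract (-1)·h_3 from x_2**2 - 35/9*x_2 → 0
  remainder 0.

Every S-polynomial of the final basis reduces to 0, so we have a Gröbner basis.
Inter-reduce: drop elements whose leading term is divisible by another's, tail-reduce, and make monic.
Reduced Gröbner basis: {x_2**2 - 35/9*x_2, x_1 - x_2 + 1}.
Label its elements g_1 = x_2**2 - 35/9*x_2, g_2 = x_1 - x_2 + 1.

Reduce p = 6*x_2**2 - 70/3*x_2 modulo G:
  leading term x_2**2: subtract (6)·g_1 from 6*x_2**2 - 70/3*x_2 → 0
  normal form = 0.
Since the normal form is 0, p ∈ I.

The remainder on division by a Gröbner basis is unique — it is the normal form.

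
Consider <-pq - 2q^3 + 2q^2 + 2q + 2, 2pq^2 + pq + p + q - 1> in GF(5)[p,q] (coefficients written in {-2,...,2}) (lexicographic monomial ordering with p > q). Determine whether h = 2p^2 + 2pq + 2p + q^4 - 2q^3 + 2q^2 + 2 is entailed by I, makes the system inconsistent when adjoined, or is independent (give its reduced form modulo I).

Adjoining 2p^2 + 2pq + 2p + q^4 - 2q^3 + 2q^2 + 2 makes the ideal the whole ring: the system is inconsistent.

First compute the reduced Gröbner basis of I by Buchberger's algorithm.
f_1 = -pq - 2q^3 + 2q^2 + 2q + 2, LT = pq.
f_2 = 2pq^2 + pq + p + q - 1, LT = pq^2.

S(f_1,f_2): lcm = pq^2. S = 2pq + 2p + 2q^4 - 2q^3 - 2q^2 - 2.
  leading term pq: subtract (-2)·f_1 from 2pq + 2p + 2q^4 - 2q^3 - 2q^2 - 2 → 2p + 2q^4 - q^3 + 2q^2 - q + 2
  leading term p: no divisor's leading term divides it; move 2p to the remainder.
  leading term q^4: no divisor's leading term divides it; move 2q^4 to the remainder.
  leading term q^3: no divisor's leading term divides it; move -q^3 to the remainder.
  leading term q^2: no divisor's leading term divides it; move 2q^2 to the remainder.
  leading term q: no divisor's leading term divides it; move -q to the remainder.
  leading term 1: no divisor's leading term divides it; move 2 to the remainder.
  remainder 2p + 2q^4 - q^3 + 2q^2 - q + 2 ≠ 0; add k_3 = 2p + 2q^4 - q^3 + 2q^2 - q + 2 to the basis.

S(f_1,k_3): lcm = pq. S = -q^5 - 2q^4 + q^3 + q^2 + 2q - 2.
  leading term q^5: no divisor's leading term divides it; move -q^5 to the remainder.
  leading term q^4: no divisor's leading term divides it; move -2q^4 to the remainder.
  leading term q^3: no divisor's leading term divides it; move q^3 to the remainder.
  leading term q^2: no divisor's leading term divides it; move q^2 to the remainder.
  leading term q: no divisor's leading term divides it; move 2q to the remainder.
  leading term 1: no divisor's leading term divides it; move -2 to the remainder.
  remainder -q^5 - 2q^4 + q^3 + q^2 + 2q - 2 ≠ 0; add k_4 = -q^5 - 2q^4 + q^3 + q^2 + 2q - 2 to the basis.

The other S-polynomials (S(f_2,k_3), S(f_1,k_4), S(f_2,k_4), S(k_3,k_4)) all reduce to 0 modulo the current basis, so we have a Gröbner basis.
Inter-reduce: drop elements whose leading term is divisible by another's, tail-reduce, and make monic.
Reduced Gröbner basis: {p + q^4 + 2q^3 + q^2 + 2q + 1, q^5 + 2q^4 - q^3 - q^2 - 2q + 2}.
Label its elements g_1 = p + q^4 + 2q^3 + q^2 + 2q + 1, g_2 = q^5 + 2q^4 - q^3 - q^2 - 2q + 2.

Reduce h = 2p^2 + 2pq + 2p + q^4 - 2q^3 + 2q^2 + 2 modulo G:
  leading term p^2: subtract (2p)·g_1 from 2p^2 + 2pq + 2p + q^4 - 2q^3 + 2q^2 + 2 → -2pq^4 + pq^3 - 2pq^2 - 2pq + q^4 - 2q^3 + 2q^2 + 2
  leading term pq^4: subtract (-2q^4)·g_1 from -2pq^4 + pq^3 - 2pq^2 - 2pq + q^4 - 2q^3 + 2q^2 + 2 → pq^3 - 2pq^2 - 2pq + 2q^8 - q^7 + 2q^6 - q^5 - 2q^4 - 2q^3 + 2q^2 + 2
  leading term pq^3: subtract (q^3)·g_1 from pq^3 - 2pq^2 - 2pq + 2q^8 - q^7 + 2q^6 - q^5 - 2q^4 - 2q^3 + 2q^2 + 2 → -2pq^2 - 2pq + 2q^8 - 2q^7 - 2q^5 + q^4 + 2q^3 + 2q^2 + 2
  leading term pq^2: subtract (-2q^2)·g_1 from -2pq^2 - 2pq + 2q^8 - 2q^7 - 2q^5 + q^4 + 2q^3 + 2q^2 + 2 → -2pq + 2q^8 - 2q^7 + 2q^6 + 2q^5 - 2q^4 + q^3 - q^2 + 2
  leading term pq: subtract (-2q)·g_1 from -2pq + 2q^8 - 2q^7 + 2q^6 + 2q^5 - 2q^4 + q^3 - q^2 + 2 → 2q^8 - 2q^7 + 2q^6 - q^5 + 2q^4 - 2q^3 - 2q^2 + 2q + 2
  leading term q^8: subtract (2q^3)·g_2 from 2q^8 - 2q^7 + 2q^6 - q^5 + 2q^4 - 2q^3 - 2q^2 + 2q + 2 → -q^7 - q^6 + q^5 + q^4 - q^3 - 2q^2 + 2q + 2
  leading term q^7: subtract (-q^2)·g_2 from -q^7 - q^6 + q^5 + q^4 - q^3 - 2q^2 + 2q + 2 → q^6 + 2q^3 + 2q + 2
  leading term q^6: subtract (q)·g_2 from q^6 + 2q^3 + 2q + 2 → -2q^5 + q^4 - 2q^3 + 2q^2 + 2
  leading term q^5: subtract (-2)·g_2 from -2q^5 + q^4 - 2q^3 + 2q^2 + 2 → q^3 + q + 1
  leading term q^3: no divisor's leading term divides it; move q^3 to the remainder.
  leading term q: no divisor's leading term divides it; move q to the remainder.
  leading term 1: no divisor's leading term divides it; move 1 to the remainder.
  normal form = q^3 + q + 1.
The normal form is nonzero, so h ∉ I. Since h minus its normal form lies in I, I + (h) = I + (r) where r = q^3 + q + 1; decide whether this ideal is the whole ring.
Run Buchberger on G together with r (pairs among the g_i already reduce to 0 since G is a Gröbner basis):
g_1 = p + q^4 + 2q^3 + q^2 + 2q + 1, LT = p.
g_2 = q^5 + 2q^4 - q^3 - q^2 - 2q + 2, LT = q^5.
r = q^3 + q + 1, LT = q^3.

S(g_2,r): lcm = q^5. S = 2q^4 - 2q^3 - 2q^2 - 2q + 2.
  leading term q^4: subtract (2q)·r from 2q^4 - 2q^3 - 2q^2 - 2q + 2 → -2q^3 + q^2 + q + 2
  leading term q^3: subtract (-2)·r from -2q^3 + q^2 + q + 2 → q^2 - 2q - 1
  leading term q^2: no divisor's leading term divides it; move q^2 to the remainder.
  leading term q: no divisor's leading term divides it; move -2q to the remainder.
  leading term 1: no divisor's leading term divides it; move -1 to the remainder.
  remainder q^2 - 2q - 1 ≠ 0; add m_4 = q^2 - 2q - 1 to the basis.

S(g_2,m_4): lcm = q^5. S = -q^4 - q^2 - 2q + 2.
  leading term q^4: subtract (-q)·r from -q^4 - q^2 - 2q + 2 → -q + 2
  leading term q: no divisor's leading term divides it; move -q to the remainder.
  leading term 1: no divisor's leading term divides it; move 2 to the remainder.
  remainder -q + 2 ≠ 0; add m_5 = -q + 2 to the basis.

S(g_2,m_5): lcm = q^5. S = -q^4 - q^3 - q^2 - 2q + 2.
  leading term q^4: subtract (-q)·r from -q^4 - q^3 - q^2 - 2q + 2 → -q^3 - q + 2
  leading term q^3: subtract (-1)·r from -q^3 - q + 2 → -2
  leading term 1: no divisor's leading term divides it; move -2 to the remainder.
  remainder -2 ≠ 0; add m_6 = -2 to the basis.

The other S-polynomials (S(g_1,g_2), S(g_1,r), S(g_1,m_4), S(r,m_4), S(g_1,m_5), S(r,m_5), S(m_4,m_5), S(g_1,m_6), S(g_2,m_6), S(r,m_6), S(m_4,m_6), S(m_5,m_6)) all reduce to 0 modulo the current basis, so we have a Gröbner basis.
Inter-reduce: drop elements whose leading term is divisible by another's, tail-reduce, and make monic.
Reduced Gröbner basis: {1}.
The reduced Gröbner basis of I + (h) is {1}: the ideal is the whole ring, so the enlarged system has no common solution — adjoining h is inconsistent.

The remainder on division by a Gröbner basis is unique — it is the normal form.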